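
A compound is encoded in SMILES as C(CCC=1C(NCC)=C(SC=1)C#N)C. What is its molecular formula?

Heavy atoms from the SMILES: 11 C, 2 N, 1 S.
Implicit hydrogens by atom environment:
  4 × C: 2 H each → 8
  3 × C (aromatic): no H
  2 × C: 3 H each → 6
  1 × C (aromatic): 1 H
  1 × C: no H
  1 × N: 1 H
  1 × N: no H
  1 × S (aromatic): no H
  Total hydrogens = 16.
Molecular formula: C11H16N2S

C11H16N2S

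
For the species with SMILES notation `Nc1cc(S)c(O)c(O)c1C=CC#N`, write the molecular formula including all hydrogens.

Heavy atoms from the SMILES: 9 C, 2 N, 2 O, 1 S.
Implicit hydrogens by atom environment:
  5 × C (aromatic): no H
  2 × C: 1 H each → 2
  2 × O: 1 H each → 2
  1 × C (aromatic): 1 H
  1 × C: no H
  1 × N: 2 H
  1 × N: no H
  1 × S: 1 H
  Total hydrogens = 8.
Molecular formula: C9H8N2O2S

C9H8N2O2S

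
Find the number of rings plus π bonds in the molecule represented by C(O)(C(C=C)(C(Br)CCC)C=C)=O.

Molecular formula from the SMILES: C10H15BrO2.
DoU = (2C + 2 + N − H − X)/2 = (2·10 + 2 + 0 − 15 − 1)/2 = 6/2 = 3.
(Structurally: 0 ring(s) + 3 π bond(s) = 3.)

3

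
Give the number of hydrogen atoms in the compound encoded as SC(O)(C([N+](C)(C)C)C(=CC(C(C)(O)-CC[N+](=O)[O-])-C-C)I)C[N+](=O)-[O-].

29

Hydrogens are implicit in SMILES; fill each atom to its normal valence:
  5 × C: 3 H each → 15
  4 × C: 2 H each → 8
  3 × C: 1 H each → 3
  3 × C: no H
  3 × N (charge +1): no H
  2 × O: 1 H each → 2
  2 × O: no H
  2 × O (charge -1): no H
  1 × I: no H
  1 × S: 1 H
  Total hydrogens = 29.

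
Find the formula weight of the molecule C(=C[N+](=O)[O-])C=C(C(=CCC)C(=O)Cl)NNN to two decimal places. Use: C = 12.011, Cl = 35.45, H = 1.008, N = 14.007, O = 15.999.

260.68

Molecular formula: C9H13ClN4O3.
M = 9×12.011 + 1×35.45 + 13×1.008 + 4×14.007 + 3×15.999 = 260.68 g/mol.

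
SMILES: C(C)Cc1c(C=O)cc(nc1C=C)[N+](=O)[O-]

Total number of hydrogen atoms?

12

Hydrogens are implicit in SMILES; fill each atom to its normal valence:
  4 × C (aromatic): no H
  3 × C: 2 H each → 6
  2 × C: 1 H each → 2
  2 × O: no H
  1 × C: 3 H
  1 × C (aromatic): 1 H
  1 × N (aromatic): no H
  1 × N (charge +1): no H
  1 × O (charge -1): no H
  Total hydrogens = 12.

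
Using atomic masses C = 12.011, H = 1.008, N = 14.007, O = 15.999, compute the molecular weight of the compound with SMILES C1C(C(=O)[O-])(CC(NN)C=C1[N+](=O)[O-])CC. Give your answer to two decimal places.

228.23

Molecular formula: C9H14N3O4-.
M = 9×12.011 + 14×1.008 + 3×14.007 + 4×15.999 = 228.23 g/mol.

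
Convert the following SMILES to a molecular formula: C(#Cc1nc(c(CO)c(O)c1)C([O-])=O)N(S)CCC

C12H13N2O4S-

Heavy atoms from the SMILES: 12 C, 2 N, 4 O, 1 S.
Implicit hydrogens by atom environment:
  4 × C (aromatic): no H
  3 × C: 2 H each → 6
  3 × C: no H
  2 × O: 1 H each → 2
  1 × C: 3 H
  1 × C (aromatic): 1 H
  1 × N (aromatic): no H
  1 × N: no H
  1 × O: no H
  1 × O (charge -1): no H
  1 × S: 1 H
  Total hydrogens = 13.
Net charge -1.
Molecular formula: C12H13N2O4S-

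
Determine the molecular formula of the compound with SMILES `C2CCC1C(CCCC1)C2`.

C10H18

Heavy atoms from the SMILES: 10 C.
Implicit hydrogens by atom environment:
  8 × C: 2 H each → 16
  2 × C: 1 H each → 2
  Total hydrogens = 18.
Molecular formula: C10H18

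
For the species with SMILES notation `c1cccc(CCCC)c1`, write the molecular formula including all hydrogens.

C10H14

Heavy atoms from the SMILES: 10 C.
Implicit hydrogens by atom environment:
  5 × C (aromatic): 1 H each → 5
  3 × C: 2 H each → 6
  1 × C: 3 H
  1 × C (aromatic): no H
  Total hydrogens = 14.
Molecular formula: C10H14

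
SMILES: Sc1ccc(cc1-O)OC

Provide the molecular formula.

C7H8O2S

Heavy atoms from the SMILES: 7 C, 2 O, 1 S.
Implicit hydrogens by atom environment:
  3 × C (aromatic): 1 H each → 3
  3 × C (aromatic): no H
  1 × C: 3 H
  1 × O: 1 H
  1 × O: no H
  1 × S: 1 H
  Total hydrogens = 8.
Molecular formula: C7H8O2S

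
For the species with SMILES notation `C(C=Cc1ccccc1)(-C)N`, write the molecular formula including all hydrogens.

C10H13N

Heavy atoms from the SMILES: 10 C, 1 N.
Implicit hydrogens by atom environment:
  5 × C (aromatic): 1 H each → 5
  3 × C: 1 H each → 3
  1 × C: 3 H
  1 × C (aromatic): no H
  1 × N: 2 H
  Total hydrogens = 13.
Molecular formula: C10H13N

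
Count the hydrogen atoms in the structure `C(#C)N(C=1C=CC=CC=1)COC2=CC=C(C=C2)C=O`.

13

Hydrogens are implicit in SMILES; fill each atom to its normal valence:
  9 × C (aromatic): 1 H each → 9
  3 × C (aromatic): no H
  2 × C: 1 H each → 2
  2 × O: no H
  1 × C: 2 H
  1 × C: no H
  1 × N: no H
  Total hydrogens = 13.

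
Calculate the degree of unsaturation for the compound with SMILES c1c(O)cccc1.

Molecular formula from the SMILES: C6H6O.
DoU = (2C + 2 + N − H − X)/2 = (2·6 + 2 + 0 − 6 − 0)/2 = 8/2 = 4.
(Structurally: 1 ring(s) + 3 π bond(s) = 4.)

4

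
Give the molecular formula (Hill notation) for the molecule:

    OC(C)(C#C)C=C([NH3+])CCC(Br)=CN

Heavy atoms from the SMILES: 1 Br, 10 C, 2 N, 1 O.
Implicit hydrogens by atom environment:
  4 × C: no H
  3 × C: 1 H each → 3
  2 × C: 2 H each → 4
  1 × Br: no H
  1 × C: 3 H
  1 × N (charge +1): 3 H
  1 × N: 2 H
  1 × O: 1 H
  Total hydrogens = 16.
Net charge +1.
Molecular formula: C10H16BrN2O+

C10H16BrN2O+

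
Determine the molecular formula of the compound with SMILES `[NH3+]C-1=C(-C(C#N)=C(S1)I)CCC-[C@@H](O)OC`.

C10H14IN2O2S+

Heavy atoms from the SMILES: 10 C, 1 I, 2 N, 2 O, 1 S.
Implicit hydrogens by atom environment:
  4 × C (aromatic): no H
  3 × C: 2 H each → 6
  1 × C: 3 H
  1 × C: 1 H
  1 × C: no H
  1 × I: no H
  1 × N (charge +1): 3 H
  1 × N: no H
  1 × O: 1 H
  1 × O: no H
  1 × S (aromatic): no H
  Total hydrogens = 14.
Net charge +1.
Molecular formula: C10H14IN2O2S+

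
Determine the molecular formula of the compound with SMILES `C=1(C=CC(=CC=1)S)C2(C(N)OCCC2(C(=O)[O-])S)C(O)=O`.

C13H14NO5S2-

Heavy atoms from the SMILES: 13 C, 1 N, 5 O, 2 S.
Implicit hydrogens by atom environment:
  4 × C (aromatic): 1 H each → 4
  4 × C: no H
  3 × O: no H
  2 × C: 2 H each → 4
  2 × C (aromatic): no H
  2 × S: 1 H each → 2
  1 × C: 1 H
  1 × N: 2 H
  1 × O: 1 H
  1 × O (charge -1): no H
  Total hydrogens = 14.
Net charge -1.
Molecular formula: C13H14NO5S2-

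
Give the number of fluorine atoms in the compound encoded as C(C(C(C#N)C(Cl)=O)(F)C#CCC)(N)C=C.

The symbol for fluorine appears 1 time in the SMILES.

1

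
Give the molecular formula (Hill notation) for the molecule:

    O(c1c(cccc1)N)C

Heavy atoms from the SMILES: 7 C, 1 N, 1 O.
Implicit hydrogens by atom environment:
  4 × C (aromatic): 1 H each → 4
  2 × C (aromatic): no H
  1 × C: 3 H
  1 × N: 2 H
  1 × O: no H
  Total hydrogens = 9.
Molecular formula: C7H9NO

C7H9NO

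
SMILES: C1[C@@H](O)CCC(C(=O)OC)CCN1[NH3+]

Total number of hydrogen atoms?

Hydrogens are implicit in SMILES; fill each atom to its normal valence:
  5 × C: 2 H each → 10
  2 × C: 1 H each → 2
  2 × O: no H
  1 × C: 3 H
  1 × C: no H
  1 × N (charge +1): 3 H
  1 × N: no H
  1 × O: 1 H
  Total hydrogens = 19.

19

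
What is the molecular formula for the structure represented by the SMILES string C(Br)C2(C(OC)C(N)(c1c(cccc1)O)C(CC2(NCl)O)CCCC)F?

C18H27BrClFN2O3

Heavy atoms from the SMILES: 1 Br, 18 C, 1 Cl, 1 F, 2 N, 3 O.
Implicit hydrogens by atom environment:
  5 × C: 2 H each → 10
  4 × C (aromatic): 1 H each → 4
  3 × C: no H
  2 × C: 3 H each → 6
  2 × C: 1 H each → 2
  2 × C (aromatic): no H
  2 × O: 1 H each → 2
  1 × Br: no H
  1 × Cl: no H
  1 × F: no H
  1 × N: 2 H
  1 × N: 1 H
  1 × O: no H
  Total hydrogens = 27.
Molecular formula: C18H27BrClFN2O3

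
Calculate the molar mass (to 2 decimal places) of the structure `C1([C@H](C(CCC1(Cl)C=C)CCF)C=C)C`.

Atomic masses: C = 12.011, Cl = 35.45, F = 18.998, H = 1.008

230.75

Molecular formula: C13H20ClF.
M = 13×12.011 + 1×35.45 + 1×18.998 + 20×1.008 = 230.75 g/mol.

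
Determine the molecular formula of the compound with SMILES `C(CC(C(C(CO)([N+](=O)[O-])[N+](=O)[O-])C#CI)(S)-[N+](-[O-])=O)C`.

C9H12IN3O7S

Heavy atoms from the SMILES: 9 C, 1 I, 3 N, 7 O, 1 S.
Implicit hydrogens by atom environment:
  4 × C: no H
  3 × C: 2 H each → 6
  3 × N (charge +1): no H
  3 × O: no H
  3 × O (charge -1): no H
  1 × C: 3 H
  1 × C: 1 H
  1 × I: no H
  1 × O: 1 H
  1 × S: 1 H
  Total hydrogens = 12.
Molecular formula: C9H12IN3O7S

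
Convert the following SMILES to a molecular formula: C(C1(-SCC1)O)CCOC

Heavy atoms from the SMILES: 7 C, 2 O, 1 S.
Implicit hydrogens by atom environment:
  5 × C: 2 H each → 10
  1 × C: 3 H
  1 × C: no H
  1 × O: 1 H
  1 × O: no H
  1 × S: no H
  Total hydrogens = 14.
Molecular formula: C7H14O2S

C7H14O2S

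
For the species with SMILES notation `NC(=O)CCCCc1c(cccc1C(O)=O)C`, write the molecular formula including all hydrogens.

C13H17NO3

Heavy atoms from the SMILES: 13 C, 1 N, 3 O.
Implicit hydrogens by atom environment:
  4 × C: 2 H each → 8
  3 × C (aromatic): 1 H each → 3
  3 × C (aromatic): no H
  2 × C: no H
  2 × O: no H
  1 × C: 3 H
  1 × N: 2 H
  1 × O: 1 H
  Total hydrogens = 17.
Molecular formula: C13H17NO3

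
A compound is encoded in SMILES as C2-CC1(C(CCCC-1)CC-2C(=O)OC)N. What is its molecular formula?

Heavy atoms from the SMILES: 12 C, 1 N, 2 O.
Implicit hydrogens by atom environment:
  7 × C: 2 H each → 14
  2 × C: 1 H each → 2
  2 × C: no H
  2 × O: no H
  1 × C: 3 H
  1 × N: 2 H
  Total hydrogens = 21.
Molecular formula: C12H21NO2

C12H21NO2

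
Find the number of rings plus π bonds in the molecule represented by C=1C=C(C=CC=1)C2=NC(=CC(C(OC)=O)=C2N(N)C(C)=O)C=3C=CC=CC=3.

14

Molecular formula from the SMILES: C21H19N3O3.
DoU = (2C + 2 + N − H − X)/2 = (2·21 + 2 + 3 − 19 − 0)/2 = 28/2 = 14.
(Structurally: 3 ring(s) + 11 π bond(s) = 14.)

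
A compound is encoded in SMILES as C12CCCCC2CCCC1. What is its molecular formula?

Heavy atoms from the SMILES: 10 C.
Implicit hydrogens by atom environment:
  8 × C: 2 H each → 16
  2 × C: 1 H each → 2
  Total hydrogens = 18.
Molecular formula: C10H18

C10H18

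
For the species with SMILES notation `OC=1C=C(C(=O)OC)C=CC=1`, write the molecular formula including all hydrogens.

C8H8O3

Heavy atoms from the SMILES: 8 C, 3 O.
Implicit hydrogens by atom environment:
  4 × C (aromatic): 1 H each → 4
  2 × C (aromatic): no H
  2 × O: no H
  1 × C: 3 H
  1 × C: no H
  1 × O: 1 H
  Total hydrogens = 8.
Molecular formula: C8H8O3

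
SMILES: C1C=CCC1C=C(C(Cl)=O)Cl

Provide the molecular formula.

Heavy atoms from the SMILES: 8 C, 2 Cl, 1 O.
Implicit hydrogens by atom environment:
  4 × C: 1 H each → 4
  2 × C: 2 H each → 4
  2 × C: no H
  2 × Cl: no H
  1 × O: no H
  Total hydrogens = 8.
Molecular formula: C8H8Cl2O

C8H8Cl2O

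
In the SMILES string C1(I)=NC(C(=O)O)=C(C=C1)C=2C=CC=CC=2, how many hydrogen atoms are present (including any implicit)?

8

Hydrogens are implicit in SMILES; fill each atom to its normal valence:
  7 × C (aromatic): 1 H each → 7
  4 × C (aromatic): no H
  1 × C: no H
  1 × I: no H
  1 × N (aromatic): no H
  1 × O: 1 H
  1 × O: no H
  Total hydrogens = 8.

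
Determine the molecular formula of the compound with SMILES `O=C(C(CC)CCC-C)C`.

C9H18O

Heavy atoms from the SMILES: 9 C, 1 O.
Implicit hydrogens by atom environment:
  4 × C: 2 H each → 8
  3 × C: 3 H each → 9
  1 × C: 1 H
  1 × C: no H
  1 × O: no H
  Total hydrogens = 18.
Molecular formula: C9H18O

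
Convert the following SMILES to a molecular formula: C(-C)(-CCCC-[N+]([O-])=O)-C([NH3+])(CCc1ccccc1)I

Heavy atoms from the SMILES: 15 C, 1 I, 2 N, 2 O.
Implicit hydrogens by atom environment:
  6 × C: 2 H each → 12
  5 × C (aromatic): 1 H each → 5
  1 × C: 3 H
  1 × C: 1 H
  1 × C: no H
  1 × C (aromatic): no H
  1 × I: no H
  1 × N (charge +1): 3 H
  1 × N (charge +1): no H
  1 × O: no H
  1 × O (charge -1): no H
  Total hydrogens = 24.
Net charge +1.
Molecular formula: C15H24IN2O2+

C15H24IN2O2+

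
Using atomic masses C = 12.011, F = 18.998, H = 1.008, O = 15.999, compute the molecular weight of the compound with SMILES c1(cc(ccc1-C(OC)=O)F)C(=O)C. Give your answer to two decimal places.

196.18

Molecular formula: C10H9FO3.
M = 10×12.011 + 1×18.998 + 9×1.008 + 3×15.999 = 196.18 g/mol.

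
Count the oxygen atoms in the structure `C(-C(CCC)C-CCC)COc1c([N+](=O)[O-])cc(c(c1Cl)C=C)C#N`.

3

The symbol for oxygen appears 3 times in the SMILES.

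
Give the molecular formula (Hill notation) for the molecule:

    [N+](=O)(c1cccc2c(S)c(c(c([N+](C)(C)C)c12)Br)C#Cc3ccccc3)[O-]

C21H18BrN2O2S+

Heavy atoms from the SMILES: 1 Br, 21 C, 2 N, 2 O, 1 S.
Implicit hydrogens by atom environment:
  8 × C (aromatic): 1 H each → 8
  8 × C (aromatic): no H
  3 × C: 3 H each → 9
  2 × C: no H
  2 × N (charge +1): no H
  1 × Br: no H
  1 × O: no H
  1 × O (charge -1): no H
  1 × S: 1 H
  Total hydrogens = 18.
Net charge +1.
Molecular formula: C21H18BrN2O2S+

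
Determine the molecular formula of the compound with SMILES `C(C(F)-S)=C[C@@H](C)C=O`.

Heavy atoms from the SMILES: 6 C, 1 F, 1 O, 1 S.
Implicit hydrogens by atom environment:
  5 × C: 1 H each → 5
  1 × C: 3 H
  1 × F: no H
  1 × O: no H
  1 × S: 1 H
  Total hydrogens = 9.
Molecular formula: C6H9FOS

C6H9FOS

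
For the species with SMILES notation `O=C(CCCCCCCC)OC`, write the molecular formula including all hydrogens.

Heavy atoms from the SMILES: 10 C, 2 O.
Implicit hydrogens by atom environment:
  7 × C: 2 H each → 14
  2 × C: 3 H each → 6
  2 × O: no H
  1 × C: no H
  Total hydrogens = 20.
Molecular formula: C10H20O2

C10H20O2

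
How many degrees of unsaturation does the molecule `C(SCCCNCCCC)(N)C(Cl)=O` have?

1

Molecular formula from the SMILES: C9H19ClN2OS.
DoU = (2C + 2 + N − H − X)/2 = (2·9 + 2 + 2 − 19 − 1)/2 = 2/2 = 1.
(Structurally: 0 ring(s) + 1 π bond(s) = 1.)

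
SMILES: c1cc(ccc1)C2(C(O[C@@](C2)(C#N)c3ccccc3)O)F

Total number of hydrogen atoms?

Hydrogens are implicit in SMILES; fill each atom to its normal valence:
  10 × C (aromatic): 1 H each → 10
  3 × C: no H
  2 × C (aromatic): no H
  1 × C: 2 H
  1 × C: 1 H
  1 × F: no H
  1 × N: no H
  1 × O: 1 H
  1 × O: no H
  Total hydrogens = 14.

14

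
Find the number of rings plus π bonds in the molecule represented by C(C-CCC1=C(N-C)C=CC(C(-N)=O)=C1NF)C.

Molecular formula from the SMILES: C13H20FN3O.
DoU = (2C + 2 + N − H − X)/2 = (2·13 + 2 + 3 − 20 − 1)/2 = 10/2 = 5.
(Structurally: 1 ring(s) + 4 π bond(s) = 5.)

5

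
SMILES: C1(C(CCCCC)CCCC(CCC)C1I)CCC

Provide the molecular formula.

Heavy atoms from the SMILES: 18 C, 1 I.
Implicit hydrogens by atom environment:
  11 × C: 2 H each → 22
  4 × C: 1 H each → 4
  3 × C: 3 H each → 9
  1 × I: no H
  Total hydrogens = 35.
Molecular formula: C18H35I

C18H35I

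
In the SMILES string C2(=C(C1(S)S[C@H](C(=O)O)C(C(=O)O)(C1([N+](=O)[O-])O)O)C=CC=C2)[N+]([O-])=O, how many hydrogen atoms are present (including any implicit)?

Hydrogens are implicit in SMILES; fill each atom to its normal valence:
  5 × C: no H
  4 × C (aromatic): 1 H each → 4
  4 × O: 1 H each → 4
  4 × O: no H
  2 × C (aromatic): no H
  2 × N (charge +1): no H
  2 × O (charge -1): no H
  1 × C: 1 H
  1 × S: 1 H
  1 × S: no H
  Total hydrogens = 10.

10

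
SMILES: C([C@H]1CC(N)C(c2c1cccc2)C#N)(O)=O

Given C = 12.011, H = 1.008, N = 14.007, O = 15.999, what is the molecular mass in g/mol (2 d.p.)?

216.24

Molecular formula: C12H12N2O2.
M = 12×12.011 + 12×1.008 + 2×14.007 + 2×15.999 = 216.24 g/mol.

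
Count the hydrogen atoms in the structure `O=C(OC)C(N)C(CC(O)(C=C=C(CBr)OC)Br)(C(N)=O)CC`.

22

Hydrogens are implicit in SMILES; fill each atom to its normal valence:
  6 × C: no H
  4 × O: no H
  3 × C: 3 H each → 9
  3 × C: 2 H each → 6
  2 × Br: no H
  2 × C: 1 H each → 2
  2 × N: 2 H each → 4
  1 × O: 1 H
  Total hydrogens = 22.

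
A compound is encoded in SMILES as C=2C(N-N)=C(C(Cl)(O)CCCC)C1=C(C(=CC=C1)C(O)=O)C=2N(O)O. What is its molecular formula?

Heavy atoms from the SMILES: 16 C, 1 Cl, 3 N, 5 O.
Implicit hydrogens by atom environment:
  6 × C (aromatic): no H
  4 × C (aromatic): 1 H each → 4
  4 × O: 1 H each → 4
  3 × C: 2 H each → 6
  2 × C: no H
  1 × C: 3 H
  1 × Cl: no H
  1 × N: 2 H
  1 × N: 1 H
  1 × N: no H
  1 × O: no H
  Total hydrogens = 20.
Molecular formula: C16H20ClN3O5

C16H20ClN3O5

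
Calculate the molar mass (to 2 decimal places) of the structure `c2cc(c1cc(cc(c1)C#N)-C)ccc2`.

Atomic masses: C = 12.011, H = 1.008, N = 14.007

193.25

Molecular formula: C14H11N.
M = 14×12.011 + 11×1.008 + 1×14.007 = 193.25 g/mol.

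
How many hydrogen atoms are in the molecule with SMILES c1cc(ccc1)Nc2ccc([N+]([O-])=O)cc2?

Hydrogens are implicit in SMILES; fill each atom to its normal valence:
  9 × C (aromatic): 1 H each → 9
  3 × C (aromatic): no H
  1 × N: 1 H
  1 × N (charge +1): no H
  1 × O: no H
  1 × O (charge -1): no H
  Total hydrogens = 10.

10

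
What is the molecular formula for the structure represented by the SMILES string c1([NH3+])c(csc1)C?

C5H8NS+

Heavy atoms from the SMILES: 5 C, 1 N, 1 S.
Implicit hydrogens by atom environment:
  2 × C (aromatic): 1 H each → 2
  2 × C (aromatic): no H
  1 × C: 3 H
  1 × N (charge +1): 3 H
  1 × S (aromatic): no H
  Total hydrogens = 8.
Net charge +1.
Molecular formula: C5H8NS+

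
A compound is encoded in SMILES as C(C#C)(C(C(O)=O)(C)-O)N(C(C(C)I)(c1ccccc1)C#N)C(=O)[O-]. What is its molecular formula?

C17H16IN2O5-

Heavy atoms from the SMILES: 17 C, 1 I, 2 N, 5 O.
Implicit hydrogens by atom environment:
  6 × C: no H
  5 × C (aromatic): 1 H each → 5
  3 × C: 1 H each → 3
  2 × C: 3 H each → 6
  2 × N: no H
  2 × O: 1 H each → 2
  2 × O: no H
  1 × C (aromatic): no H
  1 × I: no H
  1 × O (charge -1): no H
  Total hydrogens = 16.
Net charge -1.
Molecular formula: C17H16IN2O5-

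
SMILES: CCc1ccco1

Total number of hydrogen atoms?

Hydrogens are implicit in SMILES; fill each atom to its normal valence:
  3 × C (aromatic): 1 H each → 3
  1 × C: 3 H
  1 × C: 2 H
  1 × C (aromatic): no H
  1 × O (aromatic): no H
  Total hydrogens = 8.

8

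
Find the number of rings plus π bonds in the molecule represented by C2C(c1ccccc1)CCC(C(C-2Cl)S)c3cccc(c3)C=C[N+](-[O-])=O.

Molecular formula from the SMILES: C21H22ClNO2S.
DoU = (2C + 2 + N − H − X)/2 = (2·21 + 2 + 1 − 22 − 1)/2 = 22/2 = 11.
(Structurally: 3 ring(s) + 8 π bond(s) = 11.)

11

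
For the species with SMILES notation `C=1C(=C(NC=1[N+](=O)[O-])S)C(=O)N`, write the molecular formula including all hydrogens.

C5H5N3O3S

Heavy atoms from the SMILES: 5 C, 3 N, 3 O, 1 S.
Implicit hydrogens by atom environment:
  3 × C (aromatic): no H
  2 × O: no H
  1 × C (aromatic): 1 H
  1 × C: no H
  1 × N: 2 H
  1 × N (aromatic): 1 H
  1 × N (charge +1): no H
  1 × O (charge -1): no H
  1 × S: 1 H
  Total hydrogens = 5.
Molecular formula: C5H5N3O3S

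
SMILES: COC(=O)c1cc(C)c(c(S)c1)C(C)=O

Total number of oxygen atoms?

The symbol for oxygen appears 3 times in the SMILES.

3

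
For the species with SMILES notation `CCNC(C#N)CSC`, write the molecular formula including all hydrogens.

Heavy atoms from the SMILES: 6 C, 2 N, 1 S.
Implicit hydrogens by atom environment:
  2 × C: 3 H each → 6
  2 × C: 2 H each → 4
  1 × C: 1 H
  1 × C: no H
  1 × N: 1 H
  1 × N: no H
  1 × S: no H
  Total hydrogens = 12.
Molecular formula: C6H12N2S

C6H12N2S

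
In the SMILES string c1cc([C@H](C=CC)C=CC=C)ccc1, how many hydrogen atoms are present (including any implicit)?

16

Hydrogens are implicit in SMILES; fill each atom to its normal valence:
  6 × C: 1 H each → 6
  5 × C (aromatic): 1 H each → 5
  1 × C: 3 H
  1 × C: 2 H
  1 × C (aromatic): no H
  Total hydrogens = 16.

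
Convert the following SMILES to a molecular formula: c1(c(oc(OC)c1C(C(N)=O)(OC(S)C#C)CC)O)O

Heavy atoms from the SMILES: 12 C, 1 N, 6 O, 1 S.
Implicit hydrogens by atom environment:
  4 × C (aromatic): no H
  3 × C: no H
  3 × O: no H
  2 × C: 3 H each → 6
  2 × C: 1 H each → 2
  2 × O: 1 H each → 2
  1 × C: 2 H
  1 × N: 2 H
  1 × O (aromatic): no H
  1 × S: 1 H
  Total hydrogens = 15.
Molecular formula: C12H15NO6S

C12H15NO6S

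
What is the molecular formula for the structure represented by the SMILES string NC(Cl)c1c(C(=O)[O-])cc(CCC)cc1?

C11H13ClNO2-

Heavy atoms from the SMILES: 11 C, 1 Cl, 1 N, 2 O.
Implicit hydrogens by atom environment:
  3 × C (aromatic): 1 H each → 3
  3 × C (aromatic): no H
  2 × C: 2 H each → 4
  1 × C: 3 H
  1 × C: 1 H
  1 × C: no H
  1 × Cl: no H
  1 × N: 2 H
  1 × O: no H
  1 × O (charge -1): no H
  Total hydrogens = 13.
Net charge -1.
Molecular formula: C11H13ClNO2-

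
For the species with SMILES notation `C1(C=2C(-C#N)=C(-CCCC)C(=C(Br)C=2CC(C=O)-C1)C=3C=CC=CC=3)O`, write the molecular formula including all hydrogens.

Heavy atoms from the SMILES: 1 Br, 22 C, 1 N, 2 O.
Implicit hydrogens by atom environment:
  7 × C (aromatic): no H
  5 × C: 2 H each → 10
  5 × C (aromatic): 1 H each → 5
  3 × C: 1 H each → 3
  1 × Br: no H
  1 × C: 3 H
  1 × C: no H
  1 × N: no H
  1 × O: 1 H
  1 × O: no H
  Total hydrogens = 22.
Molecular formula: C22H22BrNO2

C22H22BrNO2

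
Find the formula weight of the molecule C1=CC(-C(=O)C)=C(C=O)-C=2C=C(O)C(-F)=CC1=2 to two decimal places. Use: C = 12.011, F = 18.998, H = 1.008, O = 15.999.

232.21

Molecular formula: C13H9FO3.
M = 13×12.011 + 1×18.998 + 9×1.008 + 3×15.999 = 232.21 g/mol.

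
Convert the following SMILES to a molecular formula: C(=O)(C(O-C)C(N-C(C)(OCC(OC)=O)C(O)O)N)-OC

C11H22N2O8

Heavy atoms from the SMILES: 11 C, 2 N, 8 O.
Implicit hydrogens by atom environment:
  6 × O: no H
  4 × C: 3 H each → 12
  3 × C: 1 H each → 3
  3 × C: no H
  2 × O: 1 H each → 2
  1 × C: 2 H
  1 × N: 2 H
  1 × N: 1 H
  Total hydrogens = 22.
Molecular formula: C11H22N2O8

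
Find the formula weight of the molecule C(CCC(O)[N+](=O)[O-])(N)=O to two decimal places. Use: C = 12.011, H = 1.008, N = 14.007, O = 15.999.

Molecular formula: C4H8N2O4.
M = 4×12.011 + 8×1.008 + 2×14.007 + 4×15.999 = 148.12 g/mol.

148.12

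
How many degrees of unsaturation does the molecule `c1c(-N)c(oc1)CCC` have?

3

Molecular formula from the SMILES: C7H11NO.
DoU = (2C + 2 + N − H − X)/2 = (2·7 + 2 + 1 − 11 − 0)/2 = 6/2 = 3.
(Structurally: 1 ring(s) + 2 π bond(s) = 3.)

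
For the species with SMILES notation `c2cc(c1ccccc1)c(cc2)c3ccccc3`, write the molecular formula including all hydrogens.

C18H14

Heavy atoms from the SMILES: 18 C.
Implicit hydrogens by atom environment:
  14 × C (aromatic): 1 H each → 14
  4 × C (aromatic): no H
  Total hydrogens = 14.
Molecular formula: C18H14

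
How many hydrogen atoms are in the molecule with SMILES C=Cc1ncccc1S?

Hydrogens are implicit in SMILES; fill each atom to its normal valence:
  3 × C (aromatic): 1 H each → 3
  2 × C (aromatic): no H
  1 × C: 2 H
  1 × C: 1 H
  1 × N (aromatic): no H
  1 × S: 1 H
  Total hydrogens = 7.

7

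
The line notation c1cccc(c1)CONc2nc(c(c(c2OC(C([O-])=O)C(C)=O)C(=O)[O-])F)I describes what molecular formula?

Heavy atoms from the SMILES: 17 C, 1 F, 1 I, 2 N, 7 O.
Implicit hydrogens by atom environment:
  6 × C (aromatic): no H
  5 × C (aromatic): 1 H each → 5
  5 × O: no H
  3 × C: no H
  2 × O (charge -1): no H
  1 × C: 3 H
  1 × C: 2 H
  1 × C: 1 H
  1 × F: no H
  1 × I: no H
  1 × N: 1 H
  1 × N (aromatic): no H
  Total hydrogens = 12.
Net charge -2.
Molecular formula: [C17H12FIN2O7]2-

[C17H12FIN2O7]2-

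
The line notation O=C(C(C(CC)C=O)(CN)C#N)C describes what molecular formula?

Heavy atoms from the SMILES: 9 C, 2 N, 2 O.
Implicit hydrogens by atom environment:
  3 × C: no H
  2 × C: 3 H each → 6
  2 × C: 2 H each → 4
  2 × C: 1 H each → 2
  2 × O: no H
  1 × N: 2 H
  1 × N: no H
  Total hydrogens = 14.
Molecular formula: C9H14N2O2

C9H14N2O2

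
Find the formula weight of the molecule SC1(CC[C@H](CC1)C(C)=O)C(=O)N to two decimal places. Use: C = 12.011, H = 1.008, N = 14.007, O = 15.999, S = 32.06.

201.28

Molecular formula: C9H15NO2S.
M = 9×12.011 + 15×1.008 + 1×14.007 + 2×15.999 + 1×32.06 = 201.28 g/mol.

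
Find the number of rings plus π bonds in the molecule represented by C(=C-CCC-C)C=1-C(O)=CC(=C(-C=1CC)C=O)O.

Molecular formula from the SMILES: C15H20O3.
DoU = (2C + 2 + N − H − X)/2 = (2·15 + 2 + 0 − 20 − 0)/2 = 12/2 = 6.
(Structurally: 1 ring(s) + 5 π bond(s) = 6.)

6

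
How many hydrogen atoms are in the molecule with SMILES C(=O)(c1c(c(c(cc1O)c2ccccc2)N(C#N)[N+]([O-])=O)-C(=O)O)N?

Hydrogens are implicit in SMILES; fill each atom to its normal valence:
  6 × C (aromatic): 1 H each → 6
  6 × C (aromatic): no H
  3 × C: no H
  3 × O: no H
  2 × N: no H
  2 × O: 1 H each → 2
  1 × N: 2 H
  1 × N (charge +1): no H
  1 × O (charge -1): no H
  Total hydrogens = 10.

10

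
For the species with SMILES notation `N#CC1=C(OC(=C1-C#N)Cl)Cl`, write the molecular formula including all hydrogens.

C6Cl2N2O

Heavy atoms from the SMILES: 6 C, 2 Cl, 2 N, 1 O.
Implicit hydrogens by atom environment:
  4 × C (aromatic): no H
  2 × C: no H
  2 × Cl: no H
  2 × N: no H
  1 × O (aromatic): no H
  Total hydrogens = 0.
Molecular formula: C6Cl2N2O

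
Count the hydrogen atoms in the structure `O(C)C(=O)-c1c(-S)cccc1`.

Hydrogens are implicit in SMILES; fill each atom to its normal valence:
  4 × C (aromatic): 1 H each → 4
  2 × C (aromatic): no H
  2 × O: no H
  1 × C: 3 H
  1 × C: no H
  1 × S: 1 H
  Total hydrogens = 8.

8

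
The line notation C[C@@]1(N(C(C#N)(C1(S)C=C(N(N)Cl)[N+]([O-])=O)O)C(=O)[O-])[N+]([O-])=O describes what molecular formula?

C8H8ClN6O7S-

Heavy atoms from the SMILES: 8 C, 1 Cl, 6 N, 7 O, 1 S.
Implicit hydrogens by atom environment:
  6 × C: no H
  3 × N: no H
  3 × O: no H
  3 × O (charge -1): no H
  2 × N (charge +1): no H
  1 × C: 3 H
  1 × C: 1 H
  1 × Cl: no H
  1 × N: 2 H
  1 × O: 1 H
  1 × S: 1 H
  Total hydrogens = 8.
Net charge -1.
Molecular formula: C8H8ClN6O7S-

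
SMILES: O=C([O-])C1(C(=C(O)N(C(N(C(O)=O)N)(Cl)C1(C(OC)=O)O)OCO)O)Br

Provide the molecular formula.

Heavy atoms from the SMILES: 1 Br, 10 C, 1 Cl, 3 N, 11 O.
Implicit hydrogens by atom environment:
  8 × C: no H
  5 × O: 1 H each → 5
  5 × O: no H
  2 × N: no H
  1 × Br: no H
  1 × C: 3 H
  1 × C: 2 H
  1 × Cl: no H
  1 × N: 2 H
  1 × O (charge -1): no H
  Total hydrogens = 12.
Net charge -1.
Molecular formula: C10H12BrClN3O11-

C10H12BrClN3O11-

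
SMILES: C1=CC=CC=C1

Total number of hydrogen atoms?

6

Hydrogens are implicit in SMILES; fill each atom to its normal valence:
  6 × C (aromatic): 1 H each → 6
  Total hydrogens = 6.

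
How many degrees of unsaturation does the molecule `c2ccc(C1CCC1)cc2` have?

5

Molecular formula from the SMILES: C10H12.
DoU = (2C + 2 + N − H − X)/2 = (2·10 + 2 + 0 − 12 − 0)/2 = 10/2 = 5.
(Structurally: 2 ring(s) + 3 π bond(s) = 5.)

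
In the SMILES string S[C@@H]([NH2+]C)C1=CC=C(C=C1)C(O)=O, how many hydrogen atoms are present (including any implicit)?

Hydrogens are implicit in SMILES; fill each atom to its normal valence:
  4 × C (aromatic): 1 H each → 4
  2 × C (aromatic): no H
  1 × C: 3 H
  1 × C: 1 H
  1 × C: no H
  1 × N (charge +1): 2 H
  1 × O: 1 H
  1 × O: no H
  1 × S: 1 H
  Total hydrogens = 12.

12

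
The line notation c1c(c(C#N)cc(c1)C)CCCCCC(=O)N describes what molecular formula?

C14H18N2O

Heavy atoms from the SMILES: 14 C, 2 N, 1 O.
Implicit hydrogens by atom environment:
  5 × C: 2 H each → 10
  3 × C (aromatic): 1 H each → 3
  3 × C (aromatic): no H
  2 × C: no H
  1 × C: 3 H
  1 × N: 2 H
  1 × N: no H
  1 × O: no H
  Total hydrogens = 18.
Molecular formula: C14H18N2O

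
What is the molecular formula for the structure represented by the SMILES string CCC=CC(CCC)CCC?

Heavy atoms from the SMILES: 11 C.
Implicit hydrogens by atom environment:
  5 × C: 2 H each → 10
  3 × C: 3 H each → 9
  3 × C: 1 H each → 3
  Total hydrogens = 22.
Molecular formula: C11H22

C11H22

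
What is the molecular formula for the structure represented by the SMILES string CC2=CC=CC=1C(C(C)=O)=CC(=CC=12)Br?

C13H11BrO

Heavy atoms from the SMILES: 1 Br, 13 C, 1 O.
Implicit hydrogens by atom environment:
  5 × C (aromatic): 1 H each → 5
  5 × C (aromatic): no H
  2 × C: 3 H each → 6
  1 × Br: no H
  1 × C: no H
  1 × O: no H
  Total hydrogens = 11.
Molecular formula: C13H11BrO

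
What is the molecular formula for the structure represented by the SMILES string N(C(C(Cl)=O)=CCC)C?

Heavy atoms from the SMILES: 6 C, 1 Cl, 1 N, 1 O.
Implicit hydrogens by atom environment:
  2 × C: 3 H each → 6
  2 × C: no H
  1 × C: 2 H
  1 × C: 1 H
  1 × Cl: no H
  1 × N: 1 H
  1 × O: no H
  Total hydrogens = 10.
Molecular formula: C6H10ClNO

C6H10ClNO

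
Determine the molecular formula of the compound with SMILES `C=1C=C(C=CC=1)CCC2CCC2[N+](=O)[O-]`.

C12H15NO2

Heavy atoms from the SMILES: 12 C, 1 N, 2 O.
Implicit hydrogens by atom environment:
  5 × C (aromatic): 1 H each → 5
  4 × C: 2 H each → 8
  2 × C: 1 H each → 2
  1 × C (aromatic): no H
  1 × N (charge +1): no H
  1 × O: no H
  1 × O (charge -1): no H
  Total hydrogens = 15.
Molecular formula: C12H15NO2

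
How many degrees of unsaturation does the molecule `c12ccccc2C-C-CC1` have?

Molecular formula from the SMILES: C10H12.
DoU = (2C + 2 + N − H − X)/2 = (2·10 + 2 + 0 − 12 − 0)/2 = 10/2 = 5.
(Structurally: 2 ring(s) + 3 π bond(s) = 5.)

5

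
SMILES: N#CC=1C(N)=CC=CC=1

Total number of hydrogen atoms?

6

Hydrogens are implicit in SMILES; fill each atom to its normal valence:
  4 × C (aromatic): 1 H each → 4
  2 × C (aromatic): no H
  1 × C: no H
  1 × N: 2 H
  1 × N: no H
  Total hydrogens = 6.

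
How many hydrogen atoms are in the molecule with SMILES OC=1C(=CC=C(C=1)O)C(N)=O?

7

Hydrogens are implicit in SMILES; fill each atom to its normal valence:
  3 × C (aromatic): 1 H each → 3
  3 × C (aromatic): no H
  2 × O: 1 H each → 2
  1 × C: no H
  1 × N: 2 H
  1 × O: no H
  Total hydrogens = 7.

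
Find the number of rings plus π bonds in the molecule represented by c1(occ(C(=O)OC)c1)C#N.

Molecular formula from the SMILES: C7H5NO3.
DoU = (2C + 2 + N − H − X)/2 = (2·7 + 2 + 1 − 5 − 0)/2 = 12/2 = 6.
(Structurally: 1 ring(s) + 5 π bond(s) = 6.)

6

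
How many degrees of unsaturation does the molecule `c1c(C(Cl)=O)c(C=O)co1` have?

Molecular formula from the SMILES: C6H3ClO3.
DoU = (2C + 2 + N − H − X)/2 = (2·6 + 2 + 0 − 3 − 1)/2 = 10/2 = 5.
(Structurally: 1 ring(s) + 4 π bond(s) = 5.)

5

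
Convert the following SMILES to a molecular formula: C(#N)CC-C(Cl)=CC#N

Heavy atoms from the SMILES: 6 C, 1 Cl, 2 N.
Implicit hydrogens by atom environment:
  3 × C: no H
  2 × C: 2 H each → 4
  2 × N: no H
  1 × C: 1 H
  1 × Cl: no H
  Total hydrogens = 5.
Molecular formula: C6H5ClN2

C6H5ClN2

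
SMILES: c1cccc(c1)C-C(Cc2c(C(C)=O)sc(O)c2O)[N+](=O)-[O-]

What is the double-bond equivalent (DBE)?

Molecular formula from the SMILES: C15H15NO5S.
DoU = (2C + 2 + N − H − X)/2 = (2·15 + 2 + 1 − 15 − 0)/2 = 18/2 = 9.
(Structurally: 2 ring(s) + 7 π bond(s) = 9.)

9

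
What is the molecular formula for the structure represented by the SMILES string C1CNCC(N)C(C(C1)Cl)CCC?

C10H21ClN2

Heavy atoms from the SMILES: 10 C, 1 Cl, 2 N.
Implicit hydrogens by atom environment:
  6 × C: 2 H each → 12
  3 × C: 1 H each → 3
  1 × C: 3 H
  1 × Cl: no H
  1 × N: 2 H
  1 × N: 1 H
  Total hydrogens = 21.
Molecular formula: C10H21ClN2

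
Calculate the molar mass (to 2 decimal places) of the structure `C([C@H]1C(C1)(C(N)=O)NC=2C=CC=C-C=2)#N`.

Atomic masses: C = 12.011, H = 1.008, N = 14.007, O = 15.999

Molecular formula: C11H11N3O.
M = 11×12.011 + 11×1.008 + 3×14.007 + 1×15.999 = 201.23 g/mol.

201.23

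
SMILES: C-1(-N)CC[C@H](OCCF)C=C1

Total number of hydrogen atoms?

14

Hydrogens are implicit in SMILES; fill each atom to its normal valence:
  4 × C: 2 H each → 8
  4 × C: 1 H each → 4
  1 × F: no H
  1 × N: 2 H
  1 × O: no H
  Total hydrogens = 14.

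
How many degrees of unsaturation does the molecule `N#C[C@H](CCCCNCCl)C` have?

Molecular formula from the SMILES: C8H15ClN2.
DoU = (2C + 2 + N − H − X)/2 = (2·8 + 2 + 2 − 15 − 1)/2 = 4/2 = 2.
(Structurally: 0 ring(s) + 2 π bond(s) = 2.)

2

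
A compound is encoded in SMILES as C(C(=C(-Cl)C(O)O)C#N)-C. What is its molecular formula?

C6H8ClNO2

Heavy atoms from the SMILES: 6 C, 1 Cl, 1 N, 2 O.
Implicit hydrogens by atom environment:
  3 × C: no H
  2 × O: 1 H each → 2
  1 × C: 3 H
  1 × C: 2 H
  1 × C: 1 H
  1 × Cl: no H
  1 × N: no H
  Total hydrogens = 8.
Molecular formula: C6H8ClNO2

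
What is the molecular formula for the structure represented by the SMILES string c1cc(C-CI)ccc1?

Heavy atoms from the SMILES: 8 C, 1 I.
Implicit hydrogens by atom environment:
  5 × C (aromatic): 1 H each → 5
  2 × C: 2 H each → 4
  1 × C (aromatic): no H
  1 × I: no H
  Total hydrogens = 9.
Molecular formula: C8H9I

C8H9I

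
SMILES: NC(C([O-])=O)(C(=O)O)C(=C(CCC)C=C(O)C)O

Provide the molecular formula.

C11H16NO6-

Heavy atoms from the SMILES: 11 C, 1 N, 6 O.
Implicit hydrogens by atom environment:
  6 × C: no H
  3 × O: 1 H each → 3
  2 × C: 3 H each → 6
  2 × C: 2 H each → 4
  2 × O: no H
  1 × C: 1 H
  1 × N: 2 H
  1 × O (charge -1): no H
  Total hydrogens = 16.
Net charge -1.
Molecular formula: C11H16NO6-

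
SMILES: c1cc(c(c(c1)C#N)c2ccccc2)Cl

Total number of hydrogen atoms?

8

Hydrogens are implicit in SMILES; fill each atom to its normal valence:
  8 × C (aromatic): 1 H each → 8
  4 × C (aromatic): no H
  1 × C: no H
  1 × Cl: no H
  1 × N: no H
  Total hydrogens = 8.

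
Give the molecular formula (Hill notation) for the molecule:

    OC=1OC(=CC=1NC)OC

C6H9NO3

Heavy atoms from the SMILES: 6 C, 1 N, 3 O.
Implicit hydrogens by atom environment:
  3 × C (aromatic): no H
  2 × C: 3 H each → 6
  1 × C (aromatic): 1 H
  1 × N: 1 H
  1 × O: 1 H
  1 × O (aromatic): no H
  1 × O: no H
  Total hydrogens = 9.
Molecular formula: C6H9NO3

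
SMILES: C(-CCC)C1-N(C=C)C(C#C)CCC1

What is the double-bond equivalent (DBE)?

Molecular formula from the SMILES: C13H21N.
DoU = (2C + 2 + N − H − X)/2 = (2·13 + 2 + 1 − 21 − 0)/2 = 8/2 = 4.
(Structurally: 1 ring(s) + 3 π bond(s) = 4.)

4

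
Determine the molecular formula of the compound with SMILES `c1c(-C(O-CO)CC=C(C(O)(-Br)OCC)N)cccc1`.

C14H20BrNO4

Heavy atoms from the SMILES: 1 Br, 14 C, 1 N, 4 O.
Implicit hydrogens by atom environment:
  5 × C (aromatic): 1 H each → 5
  3 × C: 2 H each → 6
  2 × C: 1 H each → 2
  2 × C: no H
  2 × O: 1 H each → 2
  2 × O: no H
  1 × Br: no H
  1 × C: 3 H
  1 × C (aromatic): no H
  1 × N: 2 H
  Total hydrogens = 20.
Molecular formula: C14H20BrNO4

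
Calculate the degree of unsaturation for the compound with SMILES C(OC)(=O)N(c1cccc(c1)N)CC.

Molecular formula from the SMILES: C10H14N2O2.
DoU = (2C + 2 + N − H − X)/2 = (2·10 + 2 + 2 − 14 − 0)/2 = 10/2 = 5.
(Structurally: 1 ring(s) + 4 π bond(s) = 5.)

5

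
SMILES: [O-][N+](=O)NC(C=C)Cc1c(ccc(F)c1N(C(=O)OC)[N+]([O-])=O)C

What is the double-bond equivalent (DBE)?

Molecular formula from the SMILES: C13H15FN4O6.
DoU = (2C + 2 + N − H − X)/2 = (2·13 + 2 + 4 − 15 − 1)/2 = 16/2 = 8.
(Structurally: 1 ring(s) + 7 π bond(s) = 8.)

8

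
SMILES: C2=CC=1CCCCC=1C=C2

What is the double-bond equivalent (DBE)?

5

Molecular formula from the SMILES: C10H12.
DoU = (2C + 2 + N − H − X)/2 = (2·10 + 2 + 0 − 12 − 0)/2 = 10/2 = 5.
(Structurally: 2 ring(s) + 3 π bond(s) = 5.)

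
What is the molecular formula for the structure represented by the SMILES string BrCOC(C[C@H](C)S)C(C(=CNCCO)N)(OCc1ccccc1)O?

C17H27BrN2O4S

Heavy atoms from the SMILES: 1 Br, 17 C, 2 N, 4 O, 1 S.
Implicit hydrogens by atom environment:
  5 × C: 2 H each → 10
  5 × C (aromatic): 1 H each → 5
  3 × C: 1 H each → 3
  2 × C: no H
  2 × O: 1 H each → 2
  2 × O: no H
  1 × Br: no H
  1 × C: 3 H
  1 × C (aromatic): no H
  1 × N: 2 H
  1 × N: 1 H
  1 × S: 1 H
  Total hydrogens = 27.
Molecular formula: C17H27BrN2O4S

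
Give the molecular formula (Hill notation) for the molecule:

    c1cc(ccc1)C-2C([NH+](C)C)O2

C10H14NO+

Heavy atoms from the SMILES: 10 C, 1 N, 1 O.
Implicit hydrogens by atom environment:
  5 × C (aromatic): 1 H each → 5
  2 × C: 3 H each → 6
  2 × C: 1 H each → 2
  1 × C (aromatic): no H
  1 × N (charge +1): 1 H
  1 × O: no H
  Total hydrogens = 14.
Net charge +1.
Molecular formula: C10H14NO+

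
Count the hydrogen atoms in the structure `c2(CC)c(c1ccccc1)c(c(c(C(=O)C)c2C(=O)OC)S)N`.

Hydrogens are implicit in SMILES; fill each atom to its normal valence:
  7 × C (aromatic): no H
  5 × C (aromatic): 1 H each → 5
  3 × C: 3 H each → 9
  3 × O: no H
  2 × C: no H
  1 × C: 2 H
  1 × N: 2 H
  1 × S: 1 H
  Total hydrogens = 19.

19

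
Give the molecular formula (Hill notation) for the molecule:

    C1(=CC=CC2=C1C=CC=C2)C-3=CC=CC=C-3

Heavy atoms from the SMILES: 16 C.
Implicit hydrogens by atom environment:
  12 × C (aromatic): 1 H each → 12
  4 × C (aromatic): no H
  Total hydrogens = 12.
Molecular formula: C16H12

C16H12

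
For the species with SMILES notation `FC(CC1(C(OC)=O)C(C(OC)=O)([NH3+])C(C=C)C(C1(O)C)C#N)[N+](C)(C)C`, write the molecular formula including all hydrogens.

[C18H30FN3O5]2+

Heavy atoms from the SMILES: 18 C, 1 F, 3 N, 5 O.
Implicit hydrogens by atom environment:
  6 × C: 3 H each → 18
  6 × C: no H
  4 × C: 1 H each → 4
  4 × O: no H
  2 × C: 2 H each → 4
  1 × F: no H
  1 × N (charge +1): 3 H
  1 × N: no H
  1 × N (charge +1): no H
  1 × O: 1 H
  Total hydrogens = 30.
Net charge +2.
Molecular formula: [C18H30FN3O5]2+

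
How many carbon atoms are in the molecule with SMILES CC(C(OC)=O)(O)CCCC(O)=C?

9

The symbol for carbon appears 9 times in the SMILES.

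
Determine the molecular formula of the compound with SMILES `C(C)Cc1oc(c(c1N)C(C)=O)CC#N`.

Heavy atoms from the SMILES: 11 C, 2 N, 2 O.
Implicit hydrogens by atom environment:
  4 × C (aromatic): no H
  3 × C: 2 H each → 6
  2 × C: 3 H each → 6
  2 × C: no H
  1 × N: 2 H
  1 × N: no H
  1 × O (aromatic): no H
  1 × O: no H
  Total hydrogens = 14.
Molecular formula: C11H14N2O2

C11H14N2O2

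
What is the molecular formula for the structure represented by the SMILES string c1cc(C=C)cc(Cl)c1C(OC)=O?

C10H9ClO2

Heavy atoms from the SMILES: 10 C, 1 Cl, 2 O.
Implicit hydrogens by atom environment:
  3 × C (aromatic): 1 H each → 3
  3 × C (aromatic): no H
  2 × O: no H
  1 × C: 3 H
  1 × C: 2 H
  1 × C: 1 H
  1 × C: no H
  1 × Cl: no H
  Total hydrogens = 9.
Molecular formula: C10H9ClO2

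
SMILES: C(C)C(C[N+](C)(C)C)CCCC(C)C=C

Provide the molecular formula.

C14H30N+

Heavy atoms from the SMILES: 14 C, 1 N.
Implicit hydrogens by atom environment:
  6 × C: 2 H each → 12
  5 × C: 3 H each → 15
  3 × C: 1 H each → 3
  1 × N (charge +1): no H
  Total hydrogens = 30.
Net charge +1.
Molecular formula: C14H30N+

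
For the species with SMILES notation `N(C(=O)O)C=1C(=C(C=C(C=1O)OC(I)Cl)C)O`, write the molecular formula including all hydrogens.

C9H9ClINO5

Heavy atoms from the SMILES: 9 C, 1 Cl, 1 I, 1 N, 5 O.
Implicit hydrogens by atom environment:
  5 × C (aromatic): no H
  3 × O: 1 H each → 3
  2 × O: no H
  1 × C: 3 H
  1 × C (aromatic): 1 H
  1 × C: 1 H
  1 × C: no H
  1 × Cl: no H
  1 × I: no H
  1 × N: 1 H
  Total hydrogens = 9.
Molecular formula: C9H9ClINO5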